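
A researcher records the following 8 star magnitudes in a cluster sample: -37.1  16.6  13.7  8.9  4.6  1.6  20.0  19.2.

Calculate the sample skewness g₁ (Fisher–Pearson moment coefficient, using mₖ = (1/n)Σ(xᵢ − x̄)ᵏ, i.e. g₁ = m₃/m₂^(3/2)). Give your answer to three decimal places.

x̄ = (-37.1 + 16.6 + 13.7 + 8.9 + 4.6 + 1.6 + 20.0 + 19.2) / 8 = 5.9375
deviations (xᵢ − x̄): -43.0375, 10.6625, 7.7625, 2.9625, -1.3375, -4.3375, 14.0625, 13.2625
Σ(xᵢ − x̄)² = 2429.1988 ⇒ m₂ = 2429.1988/8 = 303.64984
Σ(xᵢ − x̄)³ = -72979.5363 ⇒ m₃ = -72979.5363/8 = -9122.44204
m₂^(3/2) = 303.64984^(1.5) = 5291.26598
g₁ = m₃ / m₂^(3/2) = -9122.44204 / 5291.26598 ≈ -1.724

-1.724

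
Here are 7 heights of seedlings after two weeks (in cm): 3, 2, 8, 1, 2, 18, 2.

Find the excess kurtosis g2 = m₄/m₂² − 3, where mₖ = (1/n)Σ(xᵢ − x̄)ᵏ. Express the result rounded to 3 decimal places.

0.877

x̄ = 5.1429
Σ(xᵢ − x̄)² = 224.8571 ⇒ m₂ = 32.12245
Σ(xᵢ − x̄)⁴ = 28001.1137 ⇒ m₄ = 4000.15910
m₂² = 1031.85173
g2 = m₄/m₂² − 3 = 3.87668 − 3 ≈ 0.877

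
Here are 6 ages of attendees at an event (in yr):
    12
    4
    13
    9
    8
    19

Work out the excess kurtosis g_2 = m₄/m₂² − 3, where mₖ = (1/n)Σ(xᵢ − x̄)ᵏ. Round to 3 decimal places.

x̄ = 10.8333
Σ(xᵢ − x̄)² = 130.8333 ⇒ m₂ = 21.80556
Σ(xᵢ − x̄)⁴ = 6728.1528 ⇒ m₄ = 1121.35880
m₂² = 475.48225
g_2 = m₄/m₂² − 3 = 2.35836 − 3 ≈ -0.642

-0.642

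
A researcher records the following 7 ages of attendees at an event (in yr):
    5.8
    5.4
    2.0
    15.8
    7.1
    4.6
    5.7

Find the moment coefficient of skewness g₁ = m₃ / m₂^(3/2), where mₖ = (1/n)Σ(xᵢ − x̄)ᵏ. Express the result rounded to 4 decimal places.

x̄ = (5.8 + 5.4 + 2.0 + 15.8 + 7.1 + 4.6 + 5.7) / 7 = 6.6286
deviations (xᵢ − x̄): -0.8286, -1.2286, -4.6286, 9.1714, 0.4714, -2.0286, -0.9286
Σ(xᵢ − x̄)² = 112.9343 ⇒ m₂ = 112.9343/7 = 16.13347
Σ(xᵢ − x̄)³ = 660.8278 ⇒ m₃ = 660.8278/7 = 94.40397
m₂^(3/2) = 16.13347^(1.5) = 64.80248
g₁ = m₃ / m₂^(3/2) = 94.40397 / 64.80248 ≈ 1.4568

1.4568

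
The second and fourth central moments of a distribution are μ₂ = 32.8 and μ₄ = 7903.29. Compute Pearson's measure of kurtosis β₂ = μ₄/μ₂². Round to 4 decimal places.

7.3462

μ₂² = 32.8² = 1075.84000
μ₄/μ₂² = 7903.29 / 1075.84000 = 7.34616
β₂ ≈ 7.3462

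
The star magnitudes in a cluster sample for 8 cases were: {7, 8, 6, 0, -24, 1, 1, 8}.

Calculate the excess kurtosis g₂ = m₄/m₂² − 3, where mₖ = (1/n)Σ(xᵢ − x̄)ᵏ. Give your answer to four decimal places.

2.0663

x̄ = 0.8750
Σ(xᵢ − x̄)² = 784.8750 ⇒ m₂ = 98.10938
Σ(xᵢ − x̄)⁴ = 390123.0879 ⇒ m₄ = 48765.38599
m₂² = 9625.44946
g₂ = m₄/m₂² − 3 = 5.06630 − 3 ≈ 2.0663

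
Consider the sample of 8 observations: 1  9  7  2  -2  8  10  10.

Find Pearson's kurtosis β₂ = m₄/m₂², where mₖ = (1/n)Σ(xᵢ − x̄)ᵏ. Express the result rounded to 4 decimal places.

x̄ = 5.6250
Σ(xᵢ − x̄)² = 149.8750 ⇒ m₂ = 18.73438
Σ(xᵢ − x̄)⁴ = 4908.4316 ⇒ m₄ = 613.55396
m₂² = 350.97681
β₂ = m₄/m₂² = 613.55396 / 350.97681 ≈ 1.7481

1.7481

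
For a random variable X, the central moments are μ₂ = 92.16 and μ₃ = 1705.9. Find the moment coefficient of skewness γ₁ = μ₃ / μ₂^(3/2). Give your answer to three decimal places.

1.928

σ = √μ₂ = √92.16 = 9.60000
σ³ = μ₂^(3/2) = 884.73600
γ₁ = μ₃/σ³ = 1705.9 / 884.73600 ≈ 1.928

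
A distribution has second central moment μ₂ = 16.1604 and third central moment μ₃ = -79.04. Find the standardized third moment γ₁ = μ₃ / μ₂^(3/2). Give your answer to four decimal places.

-1.2167

σ = √μ₂ = √16.1604 = 4.02000
σ³ = μ₂^(3/2) = 64.96481
γ₁ = μ₃/σ³ = -79.04 / 64.96481 ≈ -1.2167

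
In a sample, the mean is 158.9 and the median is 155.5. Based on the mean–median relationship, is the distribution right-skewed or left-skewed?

right-skewed

mean − median = 158.9 − 155.5 = 3.4
mean > median ⇒ the longer tail is on the right ⇒ right-skewed (positively skewed).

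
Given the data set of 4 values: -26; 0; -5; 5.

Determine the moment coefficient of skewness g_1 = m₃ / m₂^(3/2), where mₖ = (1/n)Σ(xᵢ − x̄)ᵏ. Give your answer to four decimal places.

x̄ = (-26 + 0 - 5 + 5) / 4 = -6.5000
deviations (xᵢ − x̄): -19.5000, 6.5000, 1.5000, 11.5000
Σ(xᵢ − x̄)² = 557.0000 ⇒ m₂ = 557.0000/4 = 139.25000
Σ(xᵢ − x̄)³ = -5616.0000 ⇒ m₃ = -5616.0000/4 = -1404.00000
m₂^(3/2) = 139.25000^(1.5) = 1643.20900
g_1 = m₃ / m₂^(3/2) = -1404.00000 / 1643.20900 ≈ -0.8544

-0.8544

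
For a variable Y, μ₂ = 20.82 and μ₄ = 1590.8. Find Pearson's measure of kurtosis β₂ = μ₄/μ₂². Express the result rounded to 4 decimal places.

3.6699

μ₂² = 20.82² = 433.47240
μ₄/μ₂² = 1590.8 / 433.47240 = 3.66990
β₂ ≈ 3.6699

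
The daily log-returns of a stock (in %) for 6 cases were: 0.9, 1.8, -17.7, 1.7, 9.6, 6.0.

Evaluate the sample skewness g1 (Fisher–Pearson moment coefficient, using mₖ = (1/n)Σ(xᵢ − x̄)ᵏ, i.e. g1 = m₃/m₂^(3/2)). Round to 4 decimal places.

-1.2803

x̄ = (0.9 + 1.8 - 17.7 + 1.7 + 9.6 + 6.0) / 6 = 0.3833
deviations (xᵢ − x̄): 0.5167, 1.4167, -18.0833, 1.3167, 9.2167, 5.6167
Σ(xᵢ − x̄)² = 447.5083 ⇒ m₂ = 447.5083/6 = 74.58472
Σ(xᵢ − x̄)³ = -4947.9956 ⇒ m₃ = -4947.9956/6 = -824.66593
m₂^(3/2) = 74.58472^(1.5) = 644.13191
g1 = m₃ / m₂^(3/2) = -824.66593 / 644.13191 ≈ -1.2803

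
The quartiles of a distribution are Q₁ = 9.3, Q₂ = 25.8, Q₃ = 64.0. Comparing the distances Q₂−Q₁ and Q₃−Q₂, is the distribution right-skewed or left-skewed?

right-skewed

Q₂ − Q₁ = 16.5;  Q₃ − Q₂ = 38.2
Q₃ − Q₂ > Q₂ − Q₁ ⇒ the upper half is more spread out ⇒ right-skewed.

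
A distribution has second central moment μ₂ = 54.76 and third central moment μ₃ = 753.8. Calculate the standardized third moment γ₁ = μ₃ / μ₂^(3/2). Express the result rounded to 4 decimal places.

1.8602

σ = √μ₂ = √54.76 = 7.40000
σ³ = μ₂^(3/2) = 405.22400
γ₁ = μ₃/σ³ = 753.8 / 405.22400 ≈ 1.8602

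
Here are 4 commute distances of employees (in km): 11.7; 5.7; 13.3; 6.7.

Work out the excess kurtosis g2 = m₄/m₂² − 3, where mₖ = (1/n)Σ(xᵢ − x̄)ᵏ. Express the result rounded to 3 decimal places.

x̄ = 9.3500
Σ(xᵢ − x̄)² = 41.4700 ⇒ m₂ = 10.36750
Σ(xᵢ − x̄)⁴ = 500.7405 ⇒ m₄ = 125.18513
m₂² = 107.48506
g2 = m₄/m₂² − 3 = 1.16467 − 3 ≈ -1.835

-1.835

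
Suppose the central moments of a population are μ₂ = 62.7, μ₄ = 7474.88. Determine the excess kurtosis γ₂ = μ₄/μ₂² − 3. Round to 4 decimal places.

-1.0986

μ₂² = 62.7² = 3931.29000
μ₄/μ₂² = 7474.88 / 3931.29000 = 1.90138
γ₂ = 1.90138 − 3 ≈ -1.0986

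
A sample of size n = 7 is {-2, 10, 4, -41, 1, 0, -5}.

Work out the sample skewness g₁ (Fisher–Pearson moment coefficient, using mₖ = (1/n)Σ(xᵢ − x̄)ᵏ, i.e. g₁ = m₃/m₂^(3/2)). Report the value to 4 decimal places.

x̄ = (-2 + 10 + 4 - 41 + 1 + 0 - 5) / 7 = -4.7143
deviations (xᵢ − x̄): 2.7143, 14.7143, 8.7143, -36.2857, 5.7143, 4.7143, -0.2857
Σ(xᵢ − x̄)² = 1671.4286 ⇒ m₂ = 1671.4286/7 = 238.77551
Σ(xᵢ − x̄)³ = -43616.8163 ⇒ m₃ = -43616.8163/7 = -6230.97376
m₂^(3/2) = 238.77551^(1.5) = 3689.64577
g₁ = m₃ / m₂^(3/2) = -6230.97376 / 3689.64577 ≈ -1.6888

-1.6888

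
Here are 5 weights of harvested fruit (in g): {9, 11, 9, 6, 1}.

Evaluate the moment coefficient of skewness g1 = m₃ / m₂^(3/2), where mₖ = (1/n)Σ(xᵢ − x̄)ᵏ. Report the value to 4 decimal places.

x̄ = (9 + 11 + 9 + 6 + 1) / 5 = 7.2000
deviations (xᵢ − x̄): 1.8000, 3.8000, 1.8000, -1.2000, -6.2000
Σ(xᵢ − x̄)² = 60.8000 ⇒ m₂ = 60.8000/5 = 12.16000
Σ(xᵢ − x̄)³ = -173.5200 ⇒ m₃ = -173.5200/5 = -34.70400
m₂^(3/2) = 12.16000^(1.5) = 42.40337
g1 = m₃ / m₂^(3/2) = -34.70400 / 42.40337 ≈ -0.8184

-0.8184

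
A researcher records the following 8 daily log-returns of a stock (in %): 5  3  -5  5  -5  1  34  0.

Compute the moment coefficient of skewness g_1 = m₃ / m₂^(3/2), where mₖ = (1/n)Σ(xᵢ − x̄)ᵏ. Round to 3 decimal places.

1.819

x̄ = (5 + 3 - 5 + 5 - 5 + 1 + 34 + 0) / 8 = 4.7500
deviations (xᵢ − x̄): 0.2500, -1.7500, -9.7500, 0.2500, -9.7500, -3.7500, 29.2500, -4.7500
Σ(xᵢ − x̄)² = 1085.5000 ⇒ m₂ = 1085.5000/8 = 135.68750
Σ(xᵢ − x̄)³ = 23006.2500 ⇒ m₃ = 23006.2500/8 = 2875.78125
m₂^(3/2) = 135.68750^(1.5) = 1580.55554
g_1 = m₃ / m₂^(3/2) = 2875.78125 / 1580.55554 ≈ 1.819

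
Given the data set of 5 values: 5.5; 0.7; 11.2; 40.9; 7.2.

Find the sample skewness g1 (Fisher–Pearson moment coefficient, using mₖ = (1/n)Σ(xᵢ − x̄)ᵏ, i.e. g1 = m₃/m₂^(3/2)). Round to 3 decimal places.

1.294

x̄ = (5.5 + 0.7 + 11.2 + 40.9 + 7.2) / 5 = 13.1000
deviations (xᵢ − x̄): -7.6000, -12.4000, -1.9000, 27.8000, -5.9000
Σ(xᵢ − x̄)² = 1022.7800 ⇒ m₂ = 1022.7800/5 = 204.55600
Σ(xᵢ − x̄)³ = 18927.1140 ⇒ m₃ = 18927.1140/5 = 3785.42280
m₂^(3/2) = 204.55600^(1.5) = 2925.62281
g1 = m₃ / m₂^(3/2) = 3785.42280 / 2925.62281 ≈ 1.294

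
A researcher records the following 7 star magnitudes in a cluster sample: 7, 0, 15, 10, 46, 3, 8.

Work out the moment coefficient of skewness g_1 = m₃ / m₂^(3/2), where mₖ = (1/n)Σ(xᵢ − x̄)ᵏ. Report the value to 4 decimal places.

x̄ = (7 + 0 + 15 + 10 + 46 + 3 + 8) / 7 = 12.7143
deviations (xᵢ − x̄): -5.7143, -12.7143, 2.2857, -2.7143, 33.2857, -9.7143, -4.7143
Σ(xᵢ − x̄)² = 1431.4286 ⇒ m₂ = 1431.4286/7 = 204.48980
Σ(xᵢ − x̄)³ = 33607.1020 ⇒ m₃ = 33607.1020/7 = 4801.01458
m₂^(3/2) = 204.48980^(1.5) = 2924.20262
g_1 = m₃ / m₂^(3/2) = 4801.01458 / 2924.20262 ≈ 1.6418

1.6418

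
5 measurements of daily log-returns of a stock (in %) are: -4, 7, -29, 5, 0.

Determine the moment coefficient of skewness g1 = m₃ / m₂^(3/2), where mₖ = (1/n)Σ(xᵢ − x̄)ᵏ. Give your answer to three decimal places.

-1.188

x̄ = (-4 + 7 - 29 + 5 + 0) / 5 = -4.2000
deviations (xᵢ − x̄): 0.2000, 11.2000, -24.8000, 9.2000, 4.2000
Σ(xᵢ − x̄)² = 842.8000 ⇒ m₂ = 842.8000/5 = 168.56000
Σ(xᵢ − x̄)³ = -12995.2800 ⇒ m₃ = -12995.2800/5 = -2599.05600
m₂^(3/2) = 168.56000^(1.5) = 2188.42559
g1 = m₃ / m₂^(3/2) = -2599.05600 / 2188.42559 ≈ -1.188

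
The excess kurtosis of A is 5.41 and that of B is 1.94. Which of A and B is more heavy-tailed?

Higher excess kurtosis ⇒ heavier tails relative to the normal distribution.
5.41 vs 1.94: the larger is 5.41, so A has heavier tails.

A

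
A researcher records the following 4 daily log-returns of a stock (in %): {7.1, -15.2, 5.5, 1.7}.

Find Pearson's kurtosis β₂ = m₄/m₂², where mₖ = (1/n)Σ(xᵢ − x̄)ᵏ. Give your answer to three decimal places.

2.196

x̄ = -0.2250
Σ(xᵢ − x̄)² = 314.3875 ⇒ m₂ = 78.59688
Σ(xᵢ − x̄)⁴ = 54255.2422 ⇒ m₄ = 13563.81054
m₂² = 6177.46876
β₂ = m₄/m₂² = 13563.81054 / 6177.46876 ≈ 2.196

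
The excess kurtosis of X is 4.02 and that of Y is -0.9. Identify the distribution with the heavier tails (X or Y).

Higher excess kurtosis ⇒ heavier tails relative to the normal distribution.
4.02 vs -0.9: the larger is 4.02, so X has heavier tails. (X is leptokurtic — heavier-than-normal tails; the other is platykurtic.)

X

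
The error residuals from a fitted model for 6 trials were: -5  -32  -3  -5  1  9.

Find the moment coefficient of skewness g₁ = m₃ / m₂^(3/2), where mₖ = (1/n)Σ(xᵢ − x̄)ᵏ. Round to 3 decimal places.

-1.177

x̄ = (-5 - 32 - 3 - 5 + 1 + 9) / 6 = -5.8333
deviations (xᵢ − x̄): 0.8333, -26.1667, 2.8333, 0.8333, 6.8333, 14.8333
Σ(xᵢ − x̄)² = 960.8333 ⇒ m₂ = 960.8333/6 = 160.13889
Σ(xᵢ − x̄)³ = -14309.4444 ⇒ m₃ = -14309.4444/6 = -2384.90741
m₂^(3/2) = 160.13889^(1.5) = 2026.49351
g₁ = m₃ / m₂^(3/2) = -2384.90741 / 2026.49351 ≈ -1.177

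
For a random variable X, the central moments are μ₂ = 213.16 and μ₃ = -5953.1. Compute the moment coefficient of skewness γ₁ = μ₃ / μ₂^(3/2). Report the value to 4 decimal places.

σ = √μ₂ = √213.16 = 14.60000
σ³ = μ₂^(3/2) = 3112.13600
γ₁ = μ₃/σ³ = -5953.1 / 3112.13600 ≈ -1.9129

-1.9129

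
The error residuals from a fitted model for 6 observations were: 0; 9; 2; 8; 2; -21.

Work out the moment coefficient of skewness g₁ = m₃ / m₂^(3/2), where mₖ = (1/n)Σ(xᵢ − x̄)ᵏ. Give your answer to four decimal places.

x̄ = (0 + 9 + 2 + 8 + 2 - 21) / 6 = 0.0000
deviations (xᵢ − x̄): 0.0000, 9.0000, 2.0000, 8.0000, 2.0000, -21.0000
Σ(xᵢ − x̄)² = 594.0000 ⇒ m₂ = 594.0000/6 = 99.00000
Σ(xᵢ − x̄)³ = -8004.0000 ⇒ m₃ = -8004.0000/6 = -1334.00000
m₂^(3/2) = 99.00000^(1.5) = 985.03756
g₁ = m₃ / m₂^(3/2) = -1334.00000 / 985.03756 ≈ -1.3543

-1.3543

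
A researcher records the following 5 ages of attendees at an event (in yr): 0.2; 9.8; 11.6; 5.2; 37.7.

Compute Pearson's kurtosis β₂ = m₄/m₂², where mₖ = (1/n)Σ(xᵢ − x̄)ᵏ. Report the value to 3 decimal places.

x̄ = 12.9000
Σ(xᵢ − x̄)² = 846.9200 ⇒ m₂ = 169.38400
Σ(xᵢ − x̄)⁴ = 407899.1780 ⇒ m₄ = 81579.83560
m₂² = 28690.93946
β₂ = m₄/m₂² = 81579.83560 / 28690.93946 ≈ 2.843

2.843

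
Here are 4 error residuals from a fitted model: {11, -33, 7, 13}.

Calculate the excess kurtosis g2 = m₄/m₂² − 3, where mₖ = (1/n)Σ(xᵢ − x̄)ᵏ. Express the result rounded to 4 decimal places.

-0.7027

x̄ = -0.5000
Σ(xᵢ − x̄)² = 1427.0000 ⇒ m₂ = 356.75000
Σ(xᵢ − x̄)⁴ = 1169533.2500 ⇒ m₄ = 292383.31250
m₂² = 127270.56250
g2 = m₄/m₂² − 3 = 2.29734 − 3 ≈ -0.7027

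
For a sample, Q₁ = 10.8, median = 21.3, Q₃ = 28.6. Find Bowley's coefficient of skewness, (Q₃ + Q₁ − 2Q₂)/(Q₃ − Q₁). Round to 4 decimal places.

-0.1798

numerator: Q₃ + Q₁ − 2Q₂ = 28.6 + 10.8 − 2×21.3 = -3.2000
denominator: Q₃ − Q₁ = 28.6 − 10.8 = 17.8000
Bowley skewness = -3.2000 / 17.8000 ≈ -0.1798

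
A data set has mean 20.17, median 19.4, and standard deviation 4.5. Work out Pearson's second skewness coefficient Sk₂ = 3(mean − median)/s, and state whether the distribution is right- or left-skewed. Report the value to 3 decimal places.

Sk₂ = 3(20.17 − 19.4) / 4.5 = 3 × 0.7700 / 4.5
    = 2.3100 / 4.5 ≈ 0.513
Sk₂ > 0 ⇒ mean > median ⇒ right-skewed (positive skew).

0.513, right-skewed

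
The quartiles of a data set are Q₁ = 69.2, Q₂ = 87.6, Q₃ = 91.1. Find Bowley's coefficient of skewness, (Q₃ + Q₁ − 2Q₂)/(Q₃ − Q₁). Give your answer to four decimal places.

-0.6804

numerator: Q₃ + Q₁ − 2Q₂ = 91.1 + 69.2 − 2×87.6 = -14.9000
denominator: Q₃ − Q₁ = 91.1 − 69.2 = 21.9000
Bowley skewness = -14.9000 / 21.9000 ≈ -0.6804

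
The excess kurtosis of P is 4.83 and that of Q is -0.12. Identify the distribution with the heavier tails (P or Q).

Higher excess kurtosis ⇒ heavier tails relative to the normal distribution.
4.83 vs -0.12: the larger is 4.83, so P has heavier tails. (P is leptokurtic — heavier-than-normal tails; the other is platykurtic.)

P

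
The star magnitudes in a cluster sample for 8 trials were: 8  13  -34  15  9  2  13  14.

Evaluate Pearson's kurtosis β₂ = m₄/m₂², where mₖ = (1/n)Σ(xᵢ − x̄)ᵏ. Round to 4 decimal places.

5.3846

x̄ = 5.0000
Σ(xᵢ − x̄)² = 1864.0000 ⇒ m₂ = 233.00000
Σ(xᵢ − x̄)⁴ = 2338612.0000 ⇒ m₄ = 292326.50000
m₂² = 54289.00000
β₂ = m₄/m₂² = 292326.50000 / 54289.00000 ≈ 5.3846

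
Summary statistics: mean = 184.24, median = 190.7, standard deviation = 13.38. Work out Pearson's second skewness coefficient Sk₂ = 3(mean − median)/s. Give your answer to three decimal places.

Sk₂ = 3(184.24 − 190.7) / 13.38 = 3 × -6.4600 / 13.38
    = -19.3800 / 13.38 ≈ -1.448

-1.448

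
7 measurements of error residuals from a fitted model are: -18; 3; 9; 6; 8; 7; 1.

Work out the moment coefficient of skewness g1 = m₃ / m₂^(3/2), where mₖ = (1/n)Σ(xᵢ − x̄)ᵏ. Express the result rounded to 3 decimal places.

x̄ = (-18 + 3 + 9 + 6 + 8 + 7 + 1) / 7 = 2.2857
deviations (xᵢ − x̄): -20.2857, 0.7143, 6.7143, 3.7143, 5.7143, 4.7143, -1.2857
Σ(xᵢ − x̄)² = 527.4286 ⇒ m₂ = 527.4286/7 = 75.34694
Σ(xᵢ − x̄)³ = -7704.2449 ⇒ m₃ = -7704.2449/7 = -1100.60641
m₂^(3/2) = 75.34694^(1.5) = 654.03113
g1 = m₃ / m₂^(3/2) = -1100.60641 / 654.03113 ≈ -1.683

-1.683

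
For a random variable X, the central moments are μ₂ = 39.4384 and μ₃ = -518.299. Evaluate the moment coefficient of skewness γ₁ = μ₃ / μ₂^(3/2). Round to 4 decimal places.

-2.0927

σ = √μ₂ = √39.4384 = 6.28000
σ³ = μ₂^(3/2) = 247.67315
γ₁ = μ₃/σ³ = -518.299 / 247.67315 ≈ -2.0927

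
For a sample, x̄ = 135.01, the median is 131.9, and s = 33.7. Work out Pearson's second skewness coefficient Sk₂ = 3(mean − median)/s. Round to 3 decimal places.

Sk₂ = 3(135.01 − 131.9) / 33.7 = 3 × 3.1100 / 33.7
    = 9.3300 / 33.7 ≈ 0.277

0.277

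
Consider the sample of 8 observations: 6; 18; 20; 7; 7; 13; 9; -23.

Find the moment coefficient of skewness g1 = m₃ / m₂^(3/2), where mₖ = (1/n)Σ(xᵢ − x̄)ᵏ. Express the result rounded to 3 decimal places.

-1.553

x̄ = (6 + 18 + 20 + 7 + 7 + 13 + 9 - 23) / 8 = 7.1250
deviations (xᵢ − x̄): -1.1250, 10.8750, 12.8750, -0.1250, -0.1250, 5.8750, 1.8750, -30.1250
Σ(xᵢ − x̄)² = 1230.8750 ⇒ m₂ = 1230.8750/8 = 153.85938
Σ(xᵢ − x̄)³ = -23710.5938 ⇒ m₃ = -23710.5938/8 = -2963.82422
m₂^(3/2) = 153.85938^(1.5) = 1908.47267
g1 = m₃ / m₂^(3/2) = -2963.82422 / 1908.47267 ≈ -1.553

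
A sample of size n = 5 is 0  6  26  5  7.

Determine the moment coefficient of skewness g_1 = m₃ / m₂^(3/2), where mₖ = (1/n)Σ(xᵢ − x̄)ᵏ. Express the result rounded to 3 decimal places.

1.214

x̄ = (0 + 6 + 26 + 5 + 7) / 5 = 8.8000
deviations (xᵢ − x̄): -8.8000, -2.8000, 17.2000, -3.8000, -1.8000
Σ(xᵢ − x̄)² = 398.8000 ⇒ m₂ = 398.8000/5 = 79.76000
Σ(xᵢ − x̄)³ = 4324.3200 ⇒ m₃ = 4324.3200/5 = 864.86400
m₂^(3/2) = 79.76000^(1.5) = 712.32423
g_1 = m₃ / m₂^(3/2) = 864.86400 / 712.32423 ≈ 1.214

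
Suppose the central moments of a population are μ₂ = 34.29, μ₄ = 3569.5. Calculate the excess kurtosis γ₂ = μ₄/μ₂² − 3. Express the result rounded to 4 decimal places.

μ₂² = 34.29² = 1175.80410
μ₄/μ₂² = 3569.5 / 1175.80410 = 3.03579
γ₂ = 3.03579 − 3 ≈ 0.0358

0.0358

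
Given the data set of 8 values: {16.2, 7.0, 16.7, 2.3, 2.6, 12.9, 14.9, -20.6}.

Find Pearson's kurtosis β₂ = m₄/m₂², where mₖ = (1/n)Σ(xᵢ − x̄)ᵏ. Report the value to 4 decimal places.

x̄ = 6.5000
Σ(xᵢ − x̄)² = 1077.1600 ⇒ m₂ = 134.64500
Σ(xᵢ − x̄)⁴ = 566234.3092 ⇒ m₄ = 70779.28865
m₂² = 18129.27603
β₂ = m₄/m₂² = 70779.28865 / 18129.27603 ≈ 3.9041

3.9041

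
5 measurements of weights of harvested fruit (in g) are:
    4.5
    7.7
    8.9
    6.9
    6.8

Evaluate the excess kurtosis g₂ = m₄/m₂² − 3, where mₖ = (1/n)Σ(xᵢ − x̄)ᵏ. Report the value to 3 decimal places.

-0.635

x̄ = 6.9600
Σ(xᵢ − x̄)² = 10.3920 ⇒ m₂ = 2.07840
Σ(xᵢ − x̄)⁴ = 51.0871 ⇒ m₄ = 10.21742
m₂² = 4.31975
g₂ = m₄/m₂² − 3 = 2.36528 − 3 ≈ -0.635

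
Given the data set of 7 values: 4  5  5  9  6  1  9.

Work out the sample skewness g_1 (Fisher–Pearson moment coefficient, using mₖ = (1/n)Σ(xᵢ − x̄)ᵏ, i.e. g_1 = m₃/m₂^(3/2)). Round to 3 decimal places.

x̄ = (4 + 5 + 5 + 9 + 6 + 1 + 9) / 7 = 5.5714
deviations (xᵢ − x̄): -1.5714, -0.5714, -0.5714, 3.4286, 0.4286, -4.5714, 3.4286
Σ(xᵢ − x̄)² = 47.7143 ⇒ m₂ = 47.7143/7 = 6.81633
Σ(xᵢ − x̄)³ = -19.1020 ⇒ m₃ = -19.1020/7 = -2.72886
m₂^(3/2) = 6.81633^(1.5) = 17.79613
g_1 = m₃ / m₂^(3/2) = -2.72886 / 17.79613 ≈ -0.153

-0.153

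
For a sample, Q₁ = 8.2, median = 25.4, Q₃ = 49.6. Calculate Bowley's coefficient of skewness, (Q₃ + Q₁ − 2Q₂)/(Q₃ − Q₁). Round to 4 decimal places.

0.1691

numerator: Q₃ + Q₁ − 2Q₂ = 49.6 + 8.2 − 2×25.4 = 7.0000
denominator: Q₃ − Q₁ = 49.6 − 8.2 = 41.4000
Bowley skewness = 7.0000 / 41.4000 ≈ 0.1691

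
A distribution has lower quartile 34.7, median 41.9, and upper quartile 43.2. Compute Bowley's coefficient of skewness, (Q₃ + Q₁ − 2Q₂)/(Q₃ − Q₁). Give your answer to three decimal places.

numerator: Q₃ + Q₁ − 2Q₂ = 43.2 + 34.7 − 2×41.9 = -5.9000
denominator: Q₃ − Q₁ = 43.2 − 34.7 = 8.5000
Bowley skewness = -5.9000 / 8.5000 ≈ -0.694

-0.694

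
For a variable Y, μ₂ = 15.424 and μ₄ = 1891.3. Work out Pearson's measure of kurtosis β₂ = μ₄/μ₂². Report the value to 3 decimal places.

7.950

μ₂² = 15.424² = 237.89978
μ₄/μ₂² = 1891.3 / 237.89978 = 7.94999
β₂ ≈ 7.950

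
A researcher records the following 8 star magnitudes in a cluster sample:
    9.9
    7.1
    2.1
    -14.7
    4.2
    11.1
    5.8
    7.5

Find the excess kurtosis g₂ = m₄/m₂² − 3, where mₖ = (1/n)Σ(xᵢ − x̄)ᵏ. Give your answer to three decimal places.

1.814

x̄ = 4.1250
Σ(xᵢ − x̄)² = 463.5350 ⇒ m₂ = 57.94188
Σ(xᵢ − x̄)⁴ = 129297.5415 ⇒ m₄ = 16162.19268
m₂² = 3357.26088
g₂ = m₄/m₂² − 3 = 4.81410 − 3 ≈ 1.814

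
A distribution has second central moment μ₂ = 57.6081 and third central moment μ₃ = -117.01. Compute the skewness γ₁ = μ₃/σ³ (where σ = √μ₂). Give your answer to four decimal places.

σ = √μ₂ = √57.6081 = 7.59000
σ³ = μ₂^(3/2) = 437.24548
γ₁ = μ₃/σ³ = -117.01 / 437.24548 ≈ -0.2676

-0.2676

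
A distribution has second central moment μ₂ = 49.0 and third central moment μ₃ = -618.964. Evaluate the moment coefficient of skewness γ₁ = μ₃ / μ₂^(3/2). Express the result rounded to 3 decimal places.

-1.805

σ = √μ₂ = √49.0 = 7.00000
σ³ = μ₂^(3/2) = 343.00000
γ₁ = μ₃/σ³ = -618.964 / 343.00000 ≈ -1.805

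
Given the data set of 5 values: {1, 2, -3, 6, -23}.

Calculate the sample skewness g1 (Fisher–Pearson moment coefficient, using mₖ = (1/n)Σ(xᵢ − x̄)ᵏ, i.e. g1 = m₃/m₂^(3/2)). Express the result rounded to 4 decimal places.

x̄ = (1 + 2 - 3 + 6 - 23) / 5 = -3.4000
deviations (xᵢ − x̄): 4.4000, 5.4000, 0.4000, 9.4000, -19.6000
Σ(xᵢ − x̄)² = 521.2000 ⇒ m₂ = 521.2000/5 = 104.24000
Σ(xᵢ − x̄)³ = -6456.2400 ⇒ m₃ = -6456.2400/5 = -1291.24800
m₂^(3/2) = 104.24000^(1.5) = 1064.26947
g1 = m₃ / m₂^(3/2) = -1291.24800 / 1064.26947 ≈ -1.2133

-1.2133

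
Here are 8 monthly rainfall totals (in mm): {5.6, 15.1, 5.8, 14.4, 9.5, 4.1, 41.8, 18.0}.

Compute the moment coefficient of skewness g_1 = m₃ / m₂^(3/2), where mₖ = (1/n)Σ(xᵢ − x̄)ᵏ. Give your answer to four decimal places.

1.5428

x̄ = (5.6 + 15.1 + 5.8 + 14.4 + 9.5 + 4.1 + 41.8 + 18.0) / 8 = 14.2875
deviations (xᵢ − x̄): -8.6875, 0.8125, -8.4875, 0.1125, -4.7875, -10.1875, 27.5125, 3.7125
Σ(xᵢ − x̄)² = 1045.6087 ⇒ m₂ = 1045.6087/8 = 130.70109
Σ(xᵢ − x̄)³ = 18442.8233 ⇒ m₃ = 18442.8233/8 = 2305.35292
m₂^(3/2) = 130.70109^(1.5) = 1494.23475
g_1 = m₃ / m₂^(3/2) = 2305.35292 / 1494.23475 ≈ 1.5428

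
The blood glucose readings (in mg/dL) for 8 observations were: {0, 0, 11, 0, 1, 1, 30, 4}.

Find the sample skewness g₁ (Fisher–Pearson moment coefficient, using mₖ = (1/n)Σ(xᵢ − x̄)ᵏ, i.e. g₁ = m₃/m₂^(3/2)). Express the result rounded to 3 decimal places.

x̄ = (0 + 0 + 11 + 0 + 1 + 1 + 30 + 4) / 8 = 5.8750
deviations (xᵢ − x̄): -5.8750, -5.8750, 5.1250, -5.8750, -4.8750, -4.8750, 24.1250, -1.8750
Σ(xᵢ − x̄)² = 762.8750 ⇒ m₂ = 762.8750/8 = 95.35938
Σ(xᵢ − x̄)³ = 13329.0938 ⇒ m₃ = 13329.0938/8 = 1666.13672
m₂^(3/2) = 95.35938^(1.5) = 931.20456
g₁ = m₃ / m₂^(3/2) = 1666.13672 / 931.20456 ≈ 1.789

1.789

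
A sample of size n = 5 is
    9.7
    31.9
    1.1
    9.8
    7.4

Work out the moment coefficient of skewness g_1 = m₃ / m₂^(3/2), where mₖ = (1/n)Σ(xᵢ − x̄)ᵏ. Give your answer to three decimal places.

1.139

x̄ = (9.7 + 31.9 + 1.1 + 9.8 + 7.4) / 5 = 11.9800
deviations (xᵢ − x̄): -2.2800, 19.9200, -10.8800, -2.1800, -4.5800
Σ(xᵢ − x̄)² = 546.1080 ⇒ m₂ = 546.1080/5 = 109.22160
Σ(xᵢ − x̄)³ = 6498.1855 ⇒ m₃ = 6498.1855/5 = 1299.63710
m₂^(3/2) = 109.22160^(1.5) = 1141.46553
g_1 = m₃ / m₂^(3/2) = 1299.63710 / 1141.46553 ≈ 1.139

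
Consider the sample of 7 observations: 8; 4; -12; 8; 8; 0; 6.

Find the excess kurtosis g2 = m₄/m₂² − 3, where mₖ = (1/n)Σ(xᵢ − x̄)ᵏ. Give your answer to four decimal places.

x̄ = 3.1429
Σ(xᵢ − x̄)² = 318.8571 ⇒ m₂ = 45.55102
Σ(xᵢ − x̄)⁴ = 54415.7668 ⇒ m₄ = 7773.68097
m₂² = 2074.89546
g2 = m₄/m₂² − 3 = 3.74654 − 3 ≈ 0.7465

0.7465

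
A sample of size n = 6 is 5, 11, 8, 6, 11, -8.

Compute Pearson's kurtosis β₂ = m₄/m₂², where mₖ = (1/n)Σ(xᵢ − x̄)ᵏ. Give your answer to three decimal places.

x̄ = 5.5000
Σ(xᵢ − x̄)² = 249.5000 ⇒ m₂ = 41.58333
Σ(xᵢ − x̄)⁴ = 35084.3750 ⇒ m₄ = 5847.39583
m₂² = 1729.17361
β₂ = m₄/m₂² = 5847.39583 / 1729.17361 ≈ 3.382

3.382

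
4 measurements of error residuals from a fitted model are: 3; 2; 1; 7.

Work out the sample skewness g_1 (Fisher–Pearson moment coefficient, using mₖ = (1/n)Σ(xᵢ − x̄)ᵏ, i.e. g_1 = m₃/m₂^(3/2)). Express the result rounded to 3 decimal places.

0.833

x̄ = (3 + 2 + 1 + 7) / 4 = 3.2500
deviations (xᵢ − x̄): -0.2500, -1.2500, -2.2500, 3.7500
Σ(xᵢ − x̄)² = 20.7500 ⇒ m₂ = 20.7500/4 = 5.18750
Σ(xᵢ − x̄)³ = 39.3750 ⇒ m₃ = 39.3750/4 = 9.84375
m₂^(3/2) = 5.18750^(1.5) = 11.81509
g_1 = m₃ / m₂^(3/2) = 9.84375 / 11.81509 ≈ 0.833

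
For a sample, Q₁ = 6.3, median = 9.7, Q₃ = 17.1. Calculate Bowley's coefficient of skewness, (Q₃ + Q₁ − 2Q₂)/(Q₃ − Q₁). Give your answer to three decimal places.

numerator: Q₃ + Q₁ − 2Q₂ = 17.1 + 6.3 − 2×9.7 = 4.0000
denominator: Q₃ − Q₁ = 17.1 − 6.3 = 10.8000
Bowley skewness = 4.0000 / 10.8000 ≈ 0.370

0.370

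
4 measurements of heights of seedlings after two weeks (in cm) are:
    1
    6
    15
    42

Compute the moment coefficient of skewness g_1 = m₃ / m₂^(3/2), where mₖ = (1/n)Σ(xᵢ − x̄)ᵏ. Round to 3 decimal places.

0.832

x̄ = (1 + 6 + 15 + 42) / 4 = 16.0000
deviations (xᵢ − x̄): -15.0000, -10.0000, -1.0000, 26.0000
Σ(xᵢ − x̄)² = 1002.0000 ⇒ m₂ = 1002.0000/4 = 250.50000
Σ(xᵢ − x̄)³ = 13200.0000 ⇒ m₃ = 13200.0000/4 = 3300.00000
m₂^(3/2) = 250.50000^(1.5) = 3964.71154
g_1 = m₃ / m₂^(3/2) = 3300.00000 / 3964.71154 ≈ 0.832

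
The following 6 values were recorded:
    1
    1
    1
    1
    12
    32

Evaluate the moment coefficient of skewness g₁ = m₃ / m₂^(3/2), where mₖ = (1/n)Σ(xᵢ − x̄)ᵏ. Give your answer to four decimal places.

x̄ = (1 + 1 + 1 + 1 + 12 + 32) / 6 = 8.0000
deviations (xᵢ − x̄): -7.0000, -7.0000, -7.0000, -7.0000, 4.0000, 24.0000
Σ(xᵢ − x̄)² = 788.0000 ⇒ m₂ = 788.0000/6 = 131.33333
Σ(xᵢ − x̄)³ = 12516.0000 ⇒ m₃ = 12516.0000/6 = 2086.00000
m₂^(3/2) = 131.33333^(1.5) = 1505.08993
g₁ = m₃ / m₂^(3/2) = 2086.00000 / 1505.08993 ≈ 1.3860

1.3860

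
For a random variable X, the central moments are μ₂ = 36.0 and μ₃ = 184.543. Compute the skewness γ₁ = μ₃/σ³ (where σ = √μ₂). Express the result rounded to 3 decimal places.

0.854

σ = √μ₂ = √36.0 = 6.00000
σ³ = μ₂^(3/2) = 216.00000
γ₁ = μ₃/σ³ = 184.543 / 216.00000 ≈ 0.854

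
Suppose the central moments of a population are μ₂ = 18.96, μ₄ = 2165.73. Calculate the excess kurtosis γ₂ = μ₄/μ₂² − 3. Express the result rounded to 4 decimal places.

μ₂² = 18.96² = 359.48160
μ₄/μ₂² = 2165.73 / 359.48160 = 6.02459
γ₂ = 6.02459 − 3 ≈ 3.0246

3.0246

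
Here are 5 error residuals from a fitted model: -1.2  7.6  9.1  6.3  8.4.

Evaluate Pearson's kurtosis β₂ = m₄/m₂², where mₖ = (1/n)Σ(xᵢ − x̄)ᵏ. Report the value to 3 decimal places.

2.943

x̄ = 6.0400
Σ(xᵢ − x̄)² = 69.8520 ⇒ m₂ = 13.97040
Σ(xᵢ − x̄)⁴ = 2872.2292 ⇒ m₄ = 574.44584
m₂² = 195.17208
β₂ = m₄/m₂² = 574.44584 / 195.17208 ≈ 2.943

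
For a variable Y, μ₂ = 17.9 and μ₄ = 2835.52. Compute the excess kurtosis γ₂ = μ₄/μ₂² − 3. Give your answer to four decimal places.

μ₂² = 17.9² = 320.41000
μ₄/μ₂² = 2835.52 / 320.41000 = 8.84966
γ₂ = 8.84966 − 3 ≈ 5.8497

5.8497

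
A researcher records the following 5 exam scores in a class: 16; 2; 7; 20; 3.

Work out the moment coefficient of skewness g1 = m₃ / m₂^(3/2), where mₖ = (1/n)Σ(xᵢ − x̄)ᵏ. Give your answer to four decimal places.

0.3485

x̄ = (16 + 2 + 7 + 20 + 3) / 5 = 9.6000
deviations (xᵢ − x̄): 6.4000, -7.6000, -2.6000, 10.4000, -6.6000
Σ(xᵢ − x̄)² = 257.2000 ⇒ m₂ = 257.2000/5 = 51.44000
Σ(xᵢ − x̄)³ = 642.9600 ⇒ m₃ = 642.9600/5 = 128.59200
m₂^(3/2) = 51.44000^(1.5) = 368.93634
g1 = m₃ / m₂^(3/2) = 128.59200 / 368.93634 ≈ 0.3485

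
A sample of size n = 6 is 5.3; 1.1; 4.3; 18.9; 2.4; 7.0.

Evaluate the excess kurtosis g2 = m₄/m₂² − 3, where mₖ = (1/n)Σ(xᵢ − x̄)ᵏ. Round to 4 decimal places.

x̄ = 6.5000
Σ(xᵢ − x̄)² = 206.2600 ⇒ m₂ = 34.37667
Σ(xᵢ − x̄)⁴ = 24800.5810 ⇒ m₄ = 4133.43017
m₂² = 1181.75521
g2 = m₄/m₂² − 3 = 3.49770 − 3 ≈ 0.4977

0.4977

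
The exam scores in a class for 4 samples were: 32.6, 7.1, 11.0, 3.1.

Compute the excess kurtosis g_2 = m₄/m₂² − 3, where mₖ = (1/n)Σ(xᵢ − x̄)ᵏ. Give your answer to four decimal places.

-0.8177

x̄ = 13.4500
Σ(xᵢ − x̄)² = 520.1700 ⇒ m₂ = 130.04250
Σ(xᵢ − x̄)⁴ = 147622.5560 ⇒ m₄ = 36905.63901
m₂² = 16911.05181
g_2 = m₄/m₂² − 3 = 2.18234 − 3 ≈ -0.8177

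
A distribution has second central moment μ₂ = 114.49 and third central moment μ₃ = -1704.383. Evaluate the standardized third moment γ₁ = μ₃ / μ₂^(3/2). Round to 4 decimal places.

-1.3913

σ = √μ₂ = √114.49 = 10.70000
σ³ = μ₂^(3/2) = 1225.04300
γ₁ = μ₃/σ³ = -1704.383 / 1225.04300 ≈ -1.3913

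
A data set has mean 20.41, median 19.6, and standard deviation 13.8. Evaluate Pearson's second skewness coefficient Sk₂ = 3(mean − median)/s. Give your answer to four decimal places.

Sk₂ = 3(20.41 − 19.6) / 13.8 = 3 × 0.8100 / 13.8
    = 2.4300 / 13.8 ≈ 0.1761

0.1761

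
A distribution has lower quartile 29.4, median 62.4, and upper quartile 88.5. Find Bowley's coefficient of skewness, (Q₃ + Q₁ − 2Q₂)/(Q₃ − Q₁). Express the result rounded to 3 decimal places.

numerator: Q₃ + Q₁ − 2Q₂ = 88.5 + 29.4 − 2×62.4 = -6.9000
denominator: Q₃ − Q₁ = 88.5 − 29.4 = 59.1000
Bowley skewness = -6.9000 / 59.1000 ≈ -0.117

-0.117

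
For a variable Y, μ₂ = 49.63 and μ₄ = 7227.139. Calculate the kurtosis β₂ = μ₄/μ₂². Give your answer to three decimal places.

2.934

μ₂² = 49.63² = 2463.13690
μ₄/μ₂² = 7227.139 / 2463.13690 = 2.93412
β₂ ≈ 2.934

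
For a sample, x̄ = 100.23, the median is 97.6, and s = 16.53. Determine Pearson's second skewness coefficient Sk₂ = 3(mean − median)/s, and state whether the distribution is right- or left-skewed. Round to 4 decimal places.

Sk₂ = 3(100.23 − 97.6) / 16.53 = 3 × 2.6300 / 16.53
    = 7.8900 / 16.53 ≈ 0.4773
Sk₂ > 0 ⇒ mean > median ⇒ right-skewed (positive skew).

0.4773, right-skewed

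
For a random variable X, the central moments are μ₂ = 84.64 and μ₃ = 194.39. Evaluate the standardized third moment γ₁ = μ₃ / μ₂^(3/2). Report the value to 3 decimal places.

σ = √μ₂ = √84.64 = 9.20000
σ³ = μ₂^(3/2) = 778.68800
γ₁ = μ₃/σ³ = 194.39 / 778.68800 ≈ 0.250

0.250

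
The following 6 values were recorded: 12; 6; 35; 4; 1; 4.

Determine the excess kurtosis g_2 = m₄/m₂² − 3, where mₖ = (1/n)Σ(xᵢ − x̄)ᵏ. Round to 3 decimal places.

x̄ = 10.3333
Σ(xᵢ − x̄)² = 797.3333 ⇒ m₂ = 132.88889
Σ(xᵢ − x̄)⁴ = 381371.1111 ⇒ m₄ = 63561.85185
m₂² = 17659.45679
g_2 = m₄/m₂² − 3 = 3.59931 − 3 ≈ 0.599

0.599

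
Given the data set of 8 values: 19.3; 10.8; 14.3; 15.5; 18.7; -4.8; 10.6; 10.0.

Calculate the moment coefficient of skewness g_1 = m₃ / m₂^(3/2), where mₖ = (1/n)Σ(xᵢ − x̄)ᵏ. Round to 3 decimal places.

x̄ = (19.3 + 10.8 + 14.3 + 15.5 + 18.7 - 4.8 + 10.6 + 10.0) / 8 = 11.8000
deviations (xᵢ − x̄): 7.5000, -1.0000, 2.5000, 3.7000, 6.9000, -16.6000, -1.2000, -1.8000
Σ(xᵢ − x̄)² = 405.0400 ⇒ m₂ = 405.0400/8 = 50.63000
Σ(xᵢ − x̄)³ = -3766.1940 ⇒ m₃ = -3766.1940/8 = -470.77425
m₂^(3/2) = 50.63000^(1.5) = 360.25655
g_1 = m₃ / m₂^(3/2) = -470.77425 / 360.25655 ≈ -1.307

-1.307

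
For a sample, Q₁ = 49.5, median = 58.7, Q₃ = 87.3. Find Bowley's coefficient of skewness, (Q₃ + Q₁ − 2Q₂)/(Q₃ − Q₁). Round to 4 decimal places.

numerator: Q₃ + Q₁ − 2Q₂ = 87.3 + 49.5 − 2×58.7 = 19.4000
denominator: Q₃ − Q₁ = 87.3 − 49.5 = 37.8000
Bowley skewness = 19.4000 / 37.8000 ≈ 0.5132

0.5132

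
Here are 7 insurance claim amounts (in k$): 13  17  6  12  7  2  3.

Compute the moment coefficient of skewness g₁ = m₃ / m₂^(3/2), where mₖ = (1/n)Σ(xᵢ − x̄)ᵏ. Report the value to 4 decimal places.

0.2596

x̄ = (13 + 17 + 6 + 12 + 7 + 2 + 3) / 7 = 8.5714
deviations (xᵢ − x̄): 4.4286, 8.4286, -2.5714, 3.4286, -1.5714, -6.5714, -5.5714
Σ(xᵢ − x̄)² = 185.7143 ⇒ m₂ = 185.7143/7 = 26.53061
Σ(xᵢ − x̄)³ = 248.3265 ⇒ m₃ = 248.3265/7 = 35.47522
m₂^(3/2) = 26.53061^(1.5) = 136.65355
g₁ = m₃ / m₂^(3/2) = 35.47522 / 136.65355 ≈ 0.2596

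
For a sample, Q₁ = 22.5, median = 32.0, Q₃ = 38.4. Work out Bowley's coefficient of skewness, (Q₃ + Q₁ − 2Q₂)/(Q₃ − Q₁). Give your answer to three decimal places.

numerator: Q₃ + Q₁ − 2Q₂ = 38.4 + 22.5 − 2×32.0 = -3.1000
denominator: Q₃ − Q₁ = 38.4 − 22.5 = 15.9000
Bowley skewness = -3.1000 / 15.9000 ≈ -0.195

-0.195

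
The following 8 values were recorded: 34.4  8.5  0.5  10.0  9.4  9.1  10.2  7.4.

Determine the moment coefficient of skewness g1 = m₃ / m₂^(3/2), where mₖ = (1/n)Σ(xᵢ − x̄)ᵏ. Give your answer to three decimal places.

1.768

x̄ = (34.4 + 8.5 + 0.5 + 10.0 + 9.4 + 9.1 + 10.2 + 7.4) / 8 = 11.1875
deviations (xᵢ − x̄): 23.2125, -2.6875, -10.6875, -1.1875, -1.7875, -2.0875, -0.9875, -3.7875
Σ(xᵢ − x̄)² = 684.5487 ⇒ m₂ = 684.5487/8 = 85.56859
Σ(xᵢ − x̄)³ = 11195.4196 ⇒ m₃ = 11195.4196/8 = 1399.42745
m₂^(3/2) = 85.56859^(1.5) = 791.53768
g1 = m₃ / m₂^(3/2) = 1399.42745 / 791.53768 ≈ 1.768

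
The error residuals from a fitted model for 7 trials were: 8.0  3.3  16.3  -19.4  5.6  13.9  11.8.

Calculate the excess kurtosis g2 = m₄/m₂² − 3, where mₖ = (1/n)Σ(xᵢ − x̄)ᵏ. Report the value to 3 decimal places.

x̄ = 5.6429
Σ(xᵢ − x̄)² = 857.8571 ⇒ m₂ = 122.55102
Σ(xᵢ − x̄)⁴ = 412356.4446 ⇒ m₄ = 58908.06352
m₂² = 15018.75260
g2 = m₄/m₂² − 3 = 3.92230 − 3 ≈ 0.922

0.922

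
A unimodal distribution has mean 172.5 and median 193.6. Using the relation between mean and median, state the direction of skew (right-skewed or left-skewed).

mean − median = 172.5 − 193.6 = -21.1
mean < median ⇒ the longer tail is on the left ⇒ left-skewed (negatively skewed).

left-skewed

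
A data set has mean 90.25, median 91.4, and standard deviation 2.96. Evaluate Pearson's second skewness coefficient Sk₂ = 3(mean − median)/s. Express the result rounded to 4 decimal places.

Sk₂ = 3(90.25 − 91.4) / 2.96 = 3 × -1.1500 / 2.96
    = -3.4500 / 2.96 ≈ -1.1655

-1.1655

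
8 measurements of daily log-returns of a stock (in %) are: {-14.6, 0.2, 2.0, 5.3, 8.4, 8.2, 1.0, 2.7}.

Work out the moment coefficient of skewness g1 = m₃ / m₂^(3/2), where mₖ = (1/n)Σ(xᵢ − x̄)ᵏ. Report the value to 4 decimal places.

x̄ = (-14.6 + 0.2 + 2.0 + 5.3 + 8.4 + 8.2 + 1.0 + 2.7) / 8 = 1.6500
deviations (xᵢ − x̄): -16.2500, -1.4500, 0.3500, 3.6500, 6.7500, 6.5500, -0.6500, 1.0500
Σ(xᵢ − x̄)² = 369.6000 ⇒ m₂ = 369.6000/8 = 46.20000
Σ(xᵢ − x̄)³ = -3655.9530 ⇒ m₃ = -3655.9530/8 = -456.99413
m₂^(3/2) = 46.20000^(1.5) = 314.02409
g1 = m₃ / m₂^(3/2) = -456.99413 / 314.02409 ≈ -1.4553

-1.4553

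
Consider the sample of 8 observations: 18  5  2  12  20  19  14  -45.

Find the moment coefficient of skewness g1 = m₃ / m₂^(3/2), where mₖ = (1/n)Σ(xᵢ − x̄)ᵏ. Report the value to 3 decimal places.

-1.879

x̄ = (18 + 5 + 2 + 12 + 20 + 19 + 14 - 45) / 8 = 5.6250
deviations (xᵢ − x̄): 12.3750, -0.6250, -3.6250, 6.3750, 14.3750, 13.3750, 8.3750, -50.6250
Σ(xᵢ − x̄)² = 3225.8750 ⇒ m₂ = 3225.8750/8 = 403.23438
Σ(xᵢ − x̄)³ = -121689.4688 ⇒ m₃ = -121689.4688/8 = -15211.18359
m₂^(3/2) = 403.23438^(1.5) = 8097.22713
g1 = m₃ / m₂^(3/2) = -15211.18359 / 8097.22713 ≈ -1.879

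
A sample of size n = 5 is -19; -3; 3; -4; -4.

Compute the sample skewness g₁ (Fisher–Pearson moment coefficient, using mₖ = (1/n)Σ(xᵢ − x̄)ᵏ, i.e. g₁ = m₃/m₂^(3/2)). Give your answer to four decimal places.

-0.9855

x̄ = (-19 - 3 + 3 - 4 - 4) / 5 = -5.4000
deviations (xᵢ − x̄): -13.6000, 2.4000, 8.4000, 1.4000, 1.4000
Σ(xᵢ − x̄)² = 265.2000 ⇒ m₂ = 265.2000/5 = 53.04000
Σ(xᵢ − x̄)³ = -1903.4400 ⇒ m₃ = -1903.4400/5 = -380.68800
m₂^(3/2) = 53.04000^(1.5) = 386.28271
g₁ = m₃ / m₂^(3/2) = -380.68800 / 386.28271 ≈ -0.9855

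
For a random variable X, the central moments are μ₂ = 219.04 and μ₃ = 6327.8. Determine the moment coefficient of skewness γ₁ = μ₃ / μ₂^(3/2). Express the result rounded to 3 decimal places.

1.952

σ = √μ₂ = √219.04 = 14.80000
σ³ = μ₂^(3/2) = 3241.79200
γ₁ = μ₃/σ³ = 6327.8 / 3241.79200 ≈ 1.952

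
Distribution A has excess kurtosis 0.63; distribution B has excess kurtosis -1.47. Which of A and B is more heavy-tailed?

Higher excess kurtosis ⇒ heavier tails relative to the normal distribution.
0.63 vs -1.47: the larger is 0.63, so A has heavier tails. (A is leptokurtic — heavier-than-normal tails; the other is platykurtic.)

A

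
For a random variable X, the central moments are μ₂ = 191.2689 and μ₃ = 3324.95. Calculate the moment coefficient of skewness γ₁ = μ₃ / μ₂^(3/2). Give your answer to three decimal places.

1.257

σ = √μ₂ = √191.2689 = 13.83000
σ³ = μ₂^(3/2) = 2645.24889
γ₁ = μ₃/σ³ = 3324.95 / 2645.24889 ≈ 1.257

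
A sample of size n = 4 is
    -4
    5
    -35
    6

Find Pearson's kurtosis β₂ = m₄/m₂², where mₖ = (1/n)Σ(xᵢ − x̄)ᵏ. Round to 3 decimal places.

x̄ = -7.0000
Σ(xᵢ − x̄)² = 1106.0000 ⇒ m₂ = 276.50000
Σ(xᵢ − x̄)⁴ = 664034.0000 ⇒ m₄ = 166008.50000
m₂² = 76452.25000
β₂ = m₄/m₂² = 166008.50000 / 76452.25000 ≈ 2.171

2.171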